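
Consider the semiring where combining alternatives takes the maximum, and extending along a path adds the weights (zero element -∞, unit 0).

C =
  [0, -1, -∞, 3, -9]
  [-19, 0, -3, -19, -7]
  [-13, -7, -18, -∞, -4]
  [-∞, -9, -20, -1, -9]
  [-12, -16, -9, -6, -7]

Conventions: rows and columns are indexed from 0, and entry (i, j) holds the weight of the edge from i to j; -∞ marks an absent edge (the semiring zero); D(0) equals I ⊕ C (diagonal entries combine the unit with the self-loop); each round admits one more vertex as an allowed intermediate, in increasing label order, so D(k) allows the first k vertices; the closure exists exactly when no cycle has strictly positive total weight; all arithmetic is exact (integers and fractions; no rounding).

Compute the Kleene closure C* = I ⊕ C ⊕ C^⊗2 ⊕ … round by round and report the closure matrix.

D(0):
  [0, -1, -∞, 3, -9]
  [-19, 0, -3, -19, -7]
  [-13, -7, 0, -∞, -4]
  [-∞, -9, -20, 0, -9]
  [-12, -16, -9, -6, 0]
D(1):
  [0, -1, -∞, 3, -9]
  [-19, 0, -3, -16, -7]
  [-13, -7, 0, -10, -4]
  [-∞, -9, -20, 0, -9]
  [-12, -13, -9, -6, 0]
D(2):
  [0, -1, -4, 3, -8]
  [-19, 0, -3, -16, -7]
  [-13, -7, 0, -10, -4]
  [-28, -9, -12, 0, -9]
  [-12, -13, -9, -6, 0]
D(3):
  [0, -1, -4, 3, -8]
  [-16, 0, -3, -13, -7]
  [-13, -7, 0, -10, -4]
  [-25, -9, -12, 0, -9]
  [-12, -13, -9, -6, 0]
D(4):
  [0, -1, -4, 3, -6]
  [-16, 0, -3, -13, -7]
  [-13, -7, 0, -10, -4]
  [-25, -9, -12, 0, -9]
  [-12, -13, -9, -6, 0]
D(5):
  [0, -1, -4, 3, -6]
  [-16, 0, -3, -13, -7]
  [-13, -7, 0, -10, -4]
  [-21, -9, -12, 0, -9]
  [-12, -13, -9, -6, 0]
Answer: C* = [[0, -1, -4, 3, -6], [-16, 0, -3, -13, -7], [-13, -7, 0, -10, -4], [-21, -9, -12, 0, -9], [-12, -13, -9, -6, 0]]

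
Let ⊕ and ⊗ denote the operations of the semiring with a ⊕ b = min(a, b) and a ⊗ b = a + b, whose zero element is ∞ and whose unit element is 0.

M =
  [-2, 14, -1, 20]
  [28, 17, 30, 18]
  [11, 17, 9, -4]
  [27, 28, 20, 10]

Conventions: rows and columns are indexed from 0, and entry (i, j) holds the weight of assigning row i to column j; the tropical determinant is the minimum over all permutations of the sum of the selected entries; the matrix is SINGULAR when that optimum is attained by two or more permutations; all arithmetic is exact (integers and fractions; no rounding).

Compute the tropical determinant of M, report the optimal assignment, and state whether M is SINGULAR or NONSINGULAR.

σ = (0, 1, 2, 3): (-2) + 17 + 9 + 10 = 34
σ = (0, 1, 3, 2): (-2) + 17 + (-4) + 20 = 31
σ = (0, 2, 1, 3): (-2) + 30 + 17 + 10 = 55
σ = (0, 2, 3, 1): (-2) + 30 + (-4) + 28 = 52
σ = (0, 3, 1, 2): (-2) + 18 + 17 + 20 = 53
σ = (0, 3, 2, 1): (-2) + 18 + 9 + 28 = 53
σ = (1, 0, 2, 3): 14 + 28 + 9 + 10 = 61
σ = (1, 0, 3, 2): 14 + 28 + (-4) + 20 = 58
σ = (1, 2, 0, 3): 14 + 30 + 11 + 10 = 65
σ = (1, 2, 3, 0): 14 + 30 + (-4) + 27 = 67
σ = (1, 3, 0, 2): 14 + 18 + 11 + 20 = 63
σ = (1, 3, 2, 0): 14 + 18 + 9 + 27 = 68
σ = (2, 0, 1, 3): (-1) + 28 + 17 + 10 = 54
σ = (2, 0, 3, 1): (-1) + 28 + (-4) + 28 = 51
σ = (2, 1, 0, 3): (-1) + 17 + 11 + 10 = 37
σ = (2, 1, 3, 0): (-1) + 17 + (-4) + 27 = 39
σ = (2, 3, 0, 1): (-1) + 18 + 11 + 28 = 56
σ = (2, 3, 1, 0): (-1) + 18 + 17 + 27 = 61
σ = (3, 0, 1, 2): 20 + 28 + 17 + 20 = 85
σ = (3, 0, 2, 1): 20 + 28 + 9 + 28 = 85
σ = (3, 1, 0, 2): 20 + 17 + 11 + 20 = 68
σ = (3, 1, 2, 0): 20 + 17 + 9 + 27 = 73
σ = (3, 2, 0, 1): 20 + 30 + 11 + 28 = 89
σ = (3, 2, 1, 0): 20 + 30 + 17 + 27 = 94
Optimal value attained by: σ = (0, 1, 3, 2).
Answer: det⊕(M) = 31; verdict: NONSINGULAR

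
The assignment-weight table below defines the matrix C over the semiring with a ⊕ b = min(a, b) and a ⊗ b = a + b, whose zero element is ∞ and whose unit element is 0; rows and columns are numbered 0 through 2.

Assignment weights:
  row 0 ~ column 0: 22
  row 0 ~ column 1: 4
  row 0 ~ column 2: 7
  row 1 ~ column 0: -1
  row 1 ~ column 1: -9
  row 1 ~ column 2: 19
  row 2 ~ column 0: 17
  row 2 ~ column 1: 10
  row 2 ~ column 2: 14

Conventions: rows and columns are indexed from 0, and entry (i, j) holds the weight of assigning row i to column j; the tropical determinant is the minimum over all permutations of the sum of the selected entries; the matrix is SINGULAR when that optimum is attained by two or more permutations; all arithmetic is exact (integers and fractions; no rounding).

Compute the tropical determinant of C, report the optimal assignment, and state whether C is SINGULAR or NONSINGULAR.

σ = (0, 1, 2): 22 + (-9) + 14 = 27
σ = (0, 2, 1): 22 + 19 + 10 = 51
σ = (1, 0, 2): 4 + (-1) + 14 = 17
σ = (1, 2, 0): 4 + 19 + 17 = 40
σ = (2, 0, 1): 7 + (-1) + 10 = 16
σ = (2, 1, 0): 7 + (-9) + 17 = 15
Optimal value attained by: σ = (2, 1, 0).
Answer: det⊕(C) = 15; verdict: NONSINGULAR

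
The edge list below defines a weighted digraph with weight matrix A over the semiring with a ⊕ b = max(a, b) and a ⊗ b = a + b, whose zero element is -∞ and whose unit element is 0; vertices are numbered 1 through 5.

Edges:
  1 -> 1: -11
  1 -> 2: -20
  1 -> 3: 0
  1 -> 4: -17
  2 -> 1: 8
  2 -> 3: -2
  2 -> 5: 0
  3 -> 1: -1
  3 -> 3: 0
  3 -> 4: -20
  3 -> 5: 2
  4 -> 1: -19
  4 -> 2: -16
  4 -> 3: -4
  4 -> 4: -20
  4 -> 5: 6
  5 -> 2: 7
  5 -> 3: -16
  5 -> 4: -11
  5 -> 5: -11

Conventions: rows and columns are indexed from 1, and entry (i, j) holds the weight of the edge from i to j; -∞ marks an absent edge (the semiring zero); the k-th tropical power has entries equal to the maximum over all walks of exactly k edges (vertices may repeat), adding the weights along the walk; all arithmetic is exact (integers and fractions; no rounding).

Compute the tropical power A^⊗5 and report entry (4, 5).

A^⊗2:
  [-1, -31, 0, -20, 2]
  [-3, 7, 8, -9, 0]
  [-1, 9, 0, -9, 2]
  [-5, 13, -4, -5, -2]
  [15, -4, 5, -22, 7]
A^⊗3:
  [-1, 9, 0, -9, 2]
  [15, 7, 8, -11, 10]
  [17, 9, 7, -9, 9]
  [21, 5, 11, -13, 13]
  [4, 14, 15, -2, 7]
A^⊗4:
  [17, 9, 7, -9, 9]
  [15, 17, 15, -1, 10]
  [17, 16, 17, 0, 9]
  [13, 20, 21, 4, 13]
  [22, 14, 15, -4, 17]
A^⊗5:
  [17, 16, 17, 0, 9]
  [25, 17, 15, -1, 17]
  [24, 16, 17, 0, 19]
  [28, 20, 21, 2, 23]
  [22, 24, 22, 6, 17]
Key observation: the optimum is the walk 4->5->2->1->3->5, with weight 6 + 7 + 8 + 0 + 2 = 23.
Optimal value attained by: walk 4->5->2->1->3->5.
Answer: (A^⊗5)[4][5] = 23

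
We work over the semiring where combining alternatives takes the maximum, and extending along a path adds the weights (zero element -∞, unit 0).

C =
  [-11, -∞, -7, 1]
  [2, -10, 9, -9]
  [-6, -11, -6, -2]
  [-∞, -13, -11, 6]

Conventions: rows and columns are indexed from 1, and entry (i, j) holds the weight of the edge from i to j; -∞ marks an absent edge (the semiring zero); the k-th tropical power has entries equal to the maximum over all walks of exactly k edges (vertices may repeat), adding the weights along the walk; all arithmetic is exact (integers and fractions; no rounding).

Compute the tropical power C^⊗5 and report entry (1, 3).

C^⊗2:
  [-13, -12, -10, 7]
  [3, -2, 3, 7]
  [-9, -15, -2, 4]
  [-11, -7, -4, 12]
C^⊗3:
  [-10, -6, -3, 13]
  [0, -6, 7, 13]
  [-8, -9, -6, 10]
  [-5, -1, 2, 18]
C^⊗4:
  [-4, 0, 3, 19]
  [1, 0, 3, 19]
  [-7, -3, 0, 16]
  [1, 5, 8, 24]
C^⊗5:
  [2, 6, 9, 25]
  [2, 6, 9, 25]
  [-1, 3, 6, 22]
  [7, 11, 14, 30]
Key observation: the optimum is the walk 1->4->4->4->2->3, with weight 1 + 6 + 6 + (-13) + 9 = 9.
Optimal value attained by: walk 1->4->4->4->2->3.
Answer: (C^⊗5)[1][3] = 9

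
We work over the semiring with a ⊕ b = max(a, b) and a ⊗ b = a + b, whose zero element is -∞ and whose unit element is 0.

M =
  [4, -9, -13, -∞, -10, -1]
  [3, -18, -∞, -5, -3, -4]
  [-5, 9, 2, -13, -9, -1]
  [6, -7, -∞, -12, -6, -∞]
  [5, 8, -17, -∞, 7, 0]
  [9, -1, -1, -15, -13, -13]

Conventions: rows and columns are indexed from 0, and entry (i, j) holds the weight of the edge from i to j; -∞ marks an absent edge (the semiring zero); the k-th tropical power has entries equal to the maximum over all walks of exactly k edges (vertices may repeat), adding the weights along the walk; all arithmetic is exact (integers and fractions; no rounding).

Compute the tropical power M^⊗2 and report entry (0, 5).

M^⊗2:
  [8, -2, -2, -14, -3, 3]
  [7, 5, -5, -17, 4, 2]
  [12, 11, 4, 4, 6, 5]
  [10, 2, -7, -12, 1, 5]
  [12, 15, -1, 3, 14, 7]
  [13, 8, 1, -6, -1, 8]
Key observation: the optimum is the walk 0->0->5, with weight 4 + (-1) = 3.
Optimal value attained by: walk 0->0->5.
Answer: (M^⊗2)[0][5] = 3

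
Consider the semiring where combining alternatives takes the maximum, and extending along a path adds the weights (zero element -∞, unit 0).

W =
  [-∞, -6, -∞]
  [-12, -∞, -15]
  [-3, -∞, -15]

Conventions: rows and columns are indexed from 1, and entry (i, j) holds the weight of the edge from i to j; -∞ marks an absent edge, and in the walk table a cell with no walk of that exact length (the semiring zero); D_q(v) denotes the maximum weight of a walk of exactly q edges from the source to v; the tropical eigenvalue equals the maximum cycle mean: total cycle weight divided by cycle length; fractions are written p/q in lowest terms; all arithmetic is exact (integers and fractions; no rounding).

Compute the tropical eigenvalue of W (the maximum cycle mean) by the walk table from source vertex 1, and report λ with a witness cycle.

q=0: [0, -∞, -∞]
q=1: [-∞, -6, -∞]
q=2: [-18, -∞, -21]
q=3: [-24, -24, -36]
Optimal cycle mean attained by: cycle 1->2->3->1, total (-6) + (-15) + (-3), length 3.
Answer: λ = -8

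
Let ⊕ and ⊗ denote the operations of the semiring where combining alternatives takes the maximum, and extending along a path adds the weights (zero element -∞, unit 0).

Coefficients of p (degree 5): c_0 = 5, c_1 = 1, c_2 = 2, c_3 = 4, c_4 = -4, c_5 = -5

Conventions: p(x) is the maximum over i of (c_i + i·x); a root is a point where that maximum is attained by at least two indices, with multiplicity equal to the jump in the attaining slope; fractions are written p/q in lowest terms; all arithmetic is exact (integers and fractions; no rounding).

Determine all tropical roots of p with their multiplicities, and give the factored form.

hull edge (i=0, c=5) to (i=3, c=4): slope -1/3, span 3
hull edge (i=3, c=4) to (i=5, c=-5): slope -9/2, span 2
Factored form: p(x) = -5 ⊗ (x ⊕ 1/3) ⊗ (x ⊕ 1/3) ⊗ (x ⊕ 1/3) ⊗ (x ⊕ 9/2) ⊗ (x ⊕ 9/2)
Answer: roots = 1/3 (mult 3), 9/2 (mult 2)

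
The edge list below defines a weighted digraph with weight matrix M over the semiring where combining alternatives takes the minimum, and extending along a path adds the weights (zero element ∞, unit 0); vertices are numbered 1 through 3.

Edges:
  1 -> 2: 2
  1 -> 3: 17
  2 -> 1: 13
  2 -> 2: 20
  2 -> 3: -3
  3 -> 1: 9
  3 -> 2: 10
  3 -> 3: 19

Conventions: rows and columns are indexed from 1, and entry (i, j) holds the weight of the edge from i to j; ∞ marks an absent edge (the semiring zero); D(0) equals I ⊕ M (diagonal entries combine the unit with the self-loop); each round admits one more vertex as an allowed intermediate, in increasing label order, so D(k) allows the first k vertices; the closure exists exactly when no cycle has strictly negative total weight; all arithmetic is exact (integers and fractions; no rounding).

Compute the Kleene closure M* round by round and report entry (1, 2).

D(0):
  [0, 2, 17]
  [13, 0, -3]
  [9, 10, 0]
D(1):
  [0, 2, 17]
  [13, 0, -3]
  [9, 10, 0]
D(2):
  [0, 2, -1]
  [13, 0, -3]
  [9, 10, 0]
D(3):
  [0, 2, -1]
  [6, 0, -3]
  [9, 10, 0]
Answer: M*[1][2] = 2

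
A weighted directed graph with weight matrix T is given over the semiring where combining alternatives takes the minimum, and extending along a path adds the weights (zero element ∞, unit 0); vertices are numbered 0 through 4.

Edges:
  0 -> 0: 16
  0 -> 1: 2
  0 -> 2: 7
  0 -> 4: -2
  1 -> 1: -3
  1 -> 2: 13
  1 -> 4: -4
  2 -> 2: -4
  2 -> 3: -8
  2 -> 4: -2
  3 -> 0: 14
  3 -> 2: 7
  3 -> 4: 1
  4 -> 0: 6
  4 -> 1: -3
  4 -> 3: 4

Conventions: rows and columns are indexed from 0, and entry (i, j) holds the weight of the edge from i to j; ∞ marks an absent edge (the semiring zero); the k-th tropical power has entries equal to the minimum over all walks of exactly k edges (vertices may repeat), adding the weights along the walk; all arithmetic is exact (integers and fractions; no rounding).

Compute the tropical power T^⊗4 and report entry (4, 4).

T^⊗2:
  [4, -5, 3, -1, -2]
  [2, -7, 9, 0, -7]
  [4, -5, -8, -12, -7]
  [7, -2, 3, -1, 5]
  [18, -6, 10, ∞, -7]
T^⊗3:
  [4, -8, -1, -5, -9]
  [-1, -10, 5, -3, -11]
  [-1, -10, -12, -16, -11]
  [11, -5, -1, -5, -6]
  [-1, -10, 6, -3, -10]
T^⊗4:
  [-3, -12, -5, -9, -12]
  [-5, -14, 1, -7, -14]
  [-5, -14, -16, -20, -15]
  [0, -9, -5, -9, -9]
  [-4, -13, 2, -6, -14]
Key observation: the optimum is the walk 4->1->4->1->4, with weight (-3) + (-4) + (-3) + (-4) = -14.
Optimal value attained by: walk 4->1->4->1->4.
Answer: (T^⊗4)[4][4] = -14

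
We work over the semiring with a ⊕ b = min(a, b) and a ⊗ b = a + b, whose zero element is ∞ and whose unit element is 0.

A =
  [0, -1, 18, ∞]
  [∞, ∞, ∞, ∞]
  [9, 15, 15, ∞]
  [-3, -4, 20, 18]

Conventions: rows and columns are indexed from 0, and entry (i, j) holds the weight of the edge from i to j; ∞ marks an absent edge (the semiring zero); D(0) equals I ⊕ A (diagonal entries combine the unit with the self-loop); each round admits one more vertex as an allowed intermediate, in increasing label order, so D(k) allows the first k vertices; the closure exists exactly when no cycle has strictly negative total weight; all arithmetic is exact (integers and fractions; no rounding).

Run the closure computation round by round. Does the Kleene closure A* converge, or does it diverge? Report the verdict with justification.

D(0):
  [0, -1, 18, ∞]
  [∞, 0, ∞, ∞]
  [9, 15, 0, ∞]
  [-3, -4, 20, 0]
D(1):
  [0, -1, 18, ∞]
  [∞, 0, ∞, ∞]
  [9, 8, 0, ∞]
  [-3, -4, 15, 0]
D(2):
  [0, -1, 18, ∞]
  [∞, 0, ∞, ∞]
  [9, 8, 0, ∞]
  [-3, -4, 15, 0]
D(3):
  [0, -1, 18, ∞]
  [∞, 0, ∞, ∞]
  [9, 8, 0, ∞]
  [-3, -4, 15, 0]
D(4):
  [0, -1, 18, ∞]
  [∞, 0, ∞, ∞]
  [9, 8, 0, ∞]
  [-3, -4, 15, 0]
Key observation: every diagonal entry stays at the unit through all rounds, so no improving cycle exists.
Answer: CONVERGES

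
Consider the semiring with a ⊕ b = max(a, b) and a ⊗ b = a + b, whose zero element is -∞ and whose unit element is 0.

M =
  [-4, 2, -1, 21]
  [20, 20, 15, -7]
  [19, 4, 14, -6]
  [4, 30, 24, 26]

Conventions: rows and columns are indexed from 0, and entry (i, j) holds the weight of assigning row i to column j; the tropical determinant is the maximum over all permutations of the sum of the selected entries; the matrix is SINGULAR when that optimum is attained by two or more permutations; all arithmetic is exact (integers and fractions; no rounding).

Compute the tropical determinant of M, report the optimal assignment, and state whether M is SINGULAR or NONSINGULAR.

σ = (0, 1, 2, 3): (-4) + 20 + 14 + 26 = 56
σ = (0, 1, 3, 2): (-4) + 20 + (-6) + 24 = 34
σ = (0, 2, 1, 3): (-4) + 15 + 4 + 26 = 41
σ = (0, 2, 3, 1): (-4) + 15 + (-6) + 30 = 35
σ = (0, 3, 1, 2): (-4) + (-7) + 4 + 24 = 17
σ = (0, 3, 2, 1): (-4) + (-7) + 14 + 30 = 33
σ = (1, 0, 2, 3): 2 + 20 + 14 + 26 = 62
σ = (1, 0, 3, 2): 2 + 20 + (-6) + 24 = 40
σ = (1, 2, 0, 3): 2 + 15 + 19 + 26 = 62
σ = (1, 2, 3, 0): 2 + 15 + (-6) + 4 = 15
σ = (1, 3, 0, 2): 2 + (-7) + 19 + 24 = 38
σ = (1, 3, 2, 0): 2 + (-7) + 14 + 4 = 13
σ = (2, 0, 1, 3): (-1) + 20 + 4 + 26 = 49
σ = (2, 0, 3, 1): (-1) + 20 + (-6) + 30 = 43
σ = (2, 1, 0, 3): (-1) + 20 + 19 + 26 = 64
σ = (2, 1, 3, 0): (-1) + 20 + (-6) + 4 = 17
σ = (2, 3, 0, 1): (-1) + (-7) + 19 + 30 = 41
σ = (2, 3, 1, 0): (-1) + (-7) + 4 + 4 = 0
σ = (3, 0, 1, 2): 21 + 20 + 4 + 24 = 69
σ = (3, 0, 2, 1): 21 + 20 + 14 + 30 = 85
σ = (3, 1, 0, 2): 21 + 20 + 19 + 24 = 84
σ = (3, 1, 2, 0): 21 + 20 + 14 + 4 = 59
σ = (3, 2, 0, 1): 21 + 15 + 19 + 30 = 85
σ = (3, 2, 1, 0): 21 + 15 + 4 + 4 = 44
Optimal value attained by: σ = (3, 0, 2, 1).
Answer: det⊕(M) = 85; verdict: SINGULAR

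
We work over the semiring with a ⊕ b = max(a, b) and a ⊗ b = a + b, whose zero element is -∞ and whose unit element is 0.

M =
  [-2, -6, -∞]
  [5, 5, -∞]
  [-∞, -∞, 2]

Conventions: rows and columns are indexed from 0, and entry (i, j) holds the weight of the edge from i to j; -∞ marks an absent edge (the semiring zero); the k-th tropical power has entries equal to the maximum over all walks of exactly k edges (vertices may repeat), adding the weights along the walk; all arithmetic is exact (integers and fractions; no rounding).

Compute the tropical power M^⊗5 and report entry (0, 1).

M^⊗2:
  [-1, -1, -∞]
  [10, 10, -∞]
  [-∞, -∞, 4]
M^⊗3:
  [4, 4, -∞]
  [15, 15, -∞]
  [-∞, -∞, 6]
M^⊗4:
  [9, 9, -∞]
  [20, 20, -∞]
  [-∞, -∞, 8]
M^⊗5:
  [14, 14, -∞]
  [25, 25, -∞]
  [-∞, -∞, 10]
Key observation: the optimum is the walk 0->1->1->1->1->1, with weight (-6) + 5 + 5 + 5 + 5 = 14.
Optimal value attained by: walk 0->1->1->1->1->1.
Answer: (M^⊗5)[0][1] = 14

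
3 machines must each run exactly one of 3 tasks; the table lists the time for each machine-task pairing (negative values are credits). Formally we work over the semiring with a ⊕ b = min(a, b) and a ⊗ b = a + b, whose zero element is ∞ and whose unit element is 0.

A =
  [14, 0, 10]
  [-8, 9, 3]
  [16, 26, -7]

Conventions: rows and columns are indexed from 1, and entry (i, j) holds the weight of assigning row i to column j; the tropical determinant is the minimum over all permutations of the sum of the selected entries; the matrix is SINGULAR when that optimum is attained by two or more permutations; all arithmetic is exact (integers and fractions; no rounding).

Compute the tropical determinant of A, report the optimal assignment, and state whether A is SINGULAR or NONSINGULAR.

σ = (1, 2, 3): 14 + 9 + (-7) = 16
σ = (1, 3, 2): 14 + 3 + 26 = 43
σ = (2, 1, 3): 0 + (-8) + (-7) = -15
σ = (2, 3, 1): 0 + 3 + 16 = 19
σ = (3, 1, 2): 10 + (-8) + 26 = 28
σ = (3, 2, 1): 10 + 9 + 16 = 35
Optimal value attained by: σ = (2, 1, 3).
Answer: det⊕(A) = -15; verdict: NONSINGULAR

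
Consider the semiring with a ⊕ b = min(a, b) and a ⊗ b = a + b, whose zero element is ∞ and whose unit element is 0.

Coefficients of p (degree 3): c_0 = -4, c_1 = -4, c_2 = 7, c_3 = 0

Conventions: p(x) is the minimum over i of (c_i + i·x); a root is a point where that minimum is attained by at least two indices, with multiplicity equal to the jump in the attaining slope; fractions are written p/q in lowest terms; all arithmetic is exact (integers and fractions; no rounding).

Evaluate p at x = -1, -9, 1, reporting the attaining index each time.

p(-1) = min(-4+0·(-1)=-4, -4+1·(-1)=-5, 7+2·(-1)=5, 0+3·(-1)=-3) = -5 (attained by i=1)
p(-9) = min(-4+0·(-9)=-4, -4+1·(-9)=-13, 7+2·(-9)=-11, 0+3·(-9)=-27) = -27 (attained by i=3)
p(1) = min(-4+0·1=-4, -4+1·1=-3, 7+2·1=9, 0+3·1=3) = -4 (attained by i=0)
Answer: p(-1) = -5; p(-9) = -27; p(1) = -4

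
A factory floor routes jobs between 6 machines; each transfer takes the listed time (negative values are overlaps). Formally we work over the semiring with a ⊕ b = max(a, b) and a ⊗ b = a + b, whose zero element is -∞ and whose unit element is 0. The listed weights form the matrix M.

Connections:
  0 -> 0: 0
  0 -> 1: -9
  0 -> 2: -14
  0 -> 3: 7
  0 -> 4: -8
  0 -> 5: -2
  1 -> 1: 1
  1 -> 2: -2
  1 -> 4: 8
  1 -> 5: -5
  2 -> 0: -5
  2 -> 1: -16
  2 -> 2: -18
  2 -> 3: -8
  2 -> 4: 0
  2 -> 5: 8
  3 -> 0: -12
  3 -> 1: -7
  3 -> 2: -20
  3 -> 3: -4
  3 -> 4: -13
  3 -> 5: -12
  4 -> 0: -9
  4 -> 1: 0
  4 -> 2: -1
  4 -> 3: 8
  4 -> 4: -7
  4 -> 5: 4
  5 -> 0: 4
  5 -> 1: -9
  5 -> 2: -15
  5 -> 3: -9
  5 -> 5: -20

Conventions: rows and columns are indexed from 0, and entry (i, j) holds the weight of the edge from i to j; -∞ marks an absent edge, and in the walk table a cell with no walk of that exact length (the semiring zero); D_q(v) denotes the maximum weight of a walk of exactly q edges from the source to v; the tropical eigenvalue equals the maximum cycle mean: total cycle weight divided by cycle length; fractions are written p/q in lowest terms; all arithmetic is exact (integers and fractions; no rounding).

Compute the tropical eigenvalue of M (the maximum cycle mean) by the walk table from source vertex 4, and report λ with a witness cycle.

q=0: [-∞, -∞, -∞, -∞, 0, -∞]
q=1: [-9, 0, -1, 8, -7, 4]
q=2: [8, 1, -2, 4, 8, 7]
q=3: [11, 8, 7, 16, 9, 12]
q=4: [16, 9, 8, 18, 16, 15]
q=5: [19, 16, 15, 24, 17, 20]
q=6: [24, 17, 16, 26, 24, 23]
Optimal cycle mean attained by: cycle 1->4->1, total 8 + 0, length 2.
Answer: λ = 4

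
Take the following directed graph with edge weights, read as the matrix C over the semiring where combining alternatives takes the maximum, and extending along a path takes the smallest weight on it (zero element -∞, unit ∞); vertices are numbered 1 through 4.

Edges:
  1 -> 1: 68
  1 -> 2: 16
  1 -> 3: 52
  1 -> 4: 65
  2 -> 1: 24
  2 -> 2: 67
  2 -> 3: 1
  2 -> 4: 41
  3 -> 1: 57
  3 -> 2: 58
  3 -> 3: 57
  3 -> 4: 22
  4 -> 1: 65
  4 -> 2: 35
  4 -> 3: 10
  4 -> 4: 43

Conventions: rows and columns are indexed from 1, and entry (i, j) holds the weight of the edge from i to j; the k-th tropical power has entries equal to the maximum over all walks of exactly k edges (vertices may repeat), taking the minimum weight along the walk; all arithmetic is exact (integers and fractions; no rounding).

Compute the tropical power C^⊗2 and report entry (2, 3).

C^⊗2:
  [68, 52, 52, 65]
  [41, 67, 24, 41]
  [57, 58, 57, 57]
  [65, 35, 52, 65]
Key observation: the optimum is the walk 2->1->3, with weight 24 min 52 = 24.
Optimal value attained by: walk 2->1->3.
Answer: (C^⊗2)[2][3] = 24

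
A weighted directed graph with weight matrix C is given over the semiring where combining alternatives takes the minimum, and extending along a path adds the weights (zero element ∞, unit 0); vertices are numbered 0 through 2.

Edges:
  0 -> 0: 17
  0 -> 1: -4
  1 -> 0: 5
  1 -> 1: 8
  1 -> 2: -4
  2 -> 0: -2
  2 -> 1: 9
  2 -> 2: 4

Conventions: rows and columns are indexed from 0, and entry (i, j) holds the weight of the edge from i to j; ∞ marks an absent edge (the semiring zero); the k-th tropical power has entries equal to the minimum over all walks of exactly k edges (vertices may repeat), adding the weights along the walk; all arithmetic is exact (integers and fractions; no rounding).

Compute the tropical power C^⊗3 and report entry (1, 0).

C^⊗2:
  [1, 4, -8]
  [-6, 1, 0]
  [2, -6, 5]
C^⊗3:
  [-10, -3, -4]
  [-2, -10, -3]
  [-1, -2, -10]
Key observation: the optimum is the walk 1->2->2->0, with weight (-4) + 4 + (-2) = -2.
Optimal value attained by: walk 1->2->2->0.
Answer: (C^⊗3)[1][0] = -2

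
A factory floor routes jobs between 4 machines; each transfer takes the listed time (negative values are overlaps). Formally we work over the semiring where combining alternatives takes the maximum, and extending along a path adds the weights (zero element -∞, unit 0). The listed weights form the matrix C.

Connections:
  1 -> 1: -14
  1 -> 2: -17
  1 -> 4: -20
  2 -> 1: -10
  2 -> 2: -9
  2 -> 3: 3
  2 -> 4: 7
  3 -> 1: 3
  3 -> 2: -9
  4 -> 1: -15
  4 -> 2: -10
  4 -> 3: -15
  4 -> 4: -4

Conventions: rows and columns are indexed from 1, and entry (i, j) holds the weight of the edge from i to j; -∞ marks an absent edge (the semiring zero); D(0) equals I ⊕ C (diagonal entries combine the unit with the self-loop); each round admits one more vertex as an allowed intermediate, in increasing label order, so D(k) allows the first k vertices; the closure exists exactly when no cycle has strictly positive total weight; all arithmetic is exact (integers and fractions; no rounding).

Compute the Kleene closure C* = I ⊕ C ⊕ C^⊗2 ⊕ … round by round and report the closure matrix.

D(0):
  [0, -17, -∞, -20]
  [-10, 0, 3, 7]
  [3, -9, 0, -∞]
  [-15, -10, -15, 0]
D(1):
  [0, -17, -∞, -20]
  [-10, 0, 3, 7]
  [3, -9, 0, -17]
  [-15, -10, -15, 0]
D(2):
  [0, -17, -14, -10]
  [-10, 0, 3, 7]
  [3, -9, 0, -2]
  [-15, -10, -7, 0]
D(3):
  [0, -17, -14, -10]
  [6, 0, 3, 7]
  [3, -9, 0, -2]
  [-4, -10, -7, 0]
D(4):
  [0, -17, -14, -10]
  [6, 0, 3, 7]
  [3, -9, 0, -2]
  [-4, -10, -7, 0]
Answer: C* = [[0, -17, -14, -10], [6, 0, 3, 7], [3, -9, 0, -2], [-4, -10, -7, 0]]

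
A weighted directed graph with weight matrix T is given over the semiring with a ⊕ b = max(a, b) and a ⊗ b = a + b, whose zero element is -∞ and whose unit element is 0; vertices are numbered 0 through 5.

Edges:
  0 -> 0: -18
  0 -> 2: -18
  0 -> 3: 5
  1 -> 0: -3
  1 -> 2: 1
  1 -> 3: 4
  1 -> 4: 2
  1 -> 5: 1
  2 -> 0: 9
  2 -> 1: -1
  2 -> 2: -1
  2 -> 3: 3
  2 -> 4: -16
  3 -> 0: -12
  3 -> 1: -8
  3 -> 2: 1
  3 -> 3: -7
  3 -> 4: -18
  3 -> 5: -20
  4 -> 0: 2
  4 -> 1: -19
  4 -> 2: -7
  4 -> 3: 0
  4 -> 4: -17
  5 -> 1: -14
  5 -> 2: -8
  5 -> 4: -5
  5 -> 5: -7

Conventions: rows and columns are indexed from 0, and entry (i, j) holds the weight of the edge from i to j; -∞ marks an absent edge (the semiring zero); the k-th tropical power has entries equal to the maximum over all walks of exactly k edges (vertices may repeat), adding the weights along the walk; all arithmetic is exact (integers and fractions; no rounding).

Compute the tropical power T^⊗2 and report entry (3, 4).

T^⊗2:
  [-7, -3, 6, -2, -13, -15]
  [10, 0, 5, 4, -4, -6]
  [8, -2, 4, 14, 1, 0]
  [10, 0, 0, 4, -6, -7]
  [2, -8, 1, 7, -17, -18]
  [1, -9, -9, -5, -12, -13]
Key observation: the optimum is the walk 3->1->4, with weight (-8) + 2 = -6.
Optimal value attained by: walk 3->1->4.
Answer: (T^⊗2)[3][4] = -6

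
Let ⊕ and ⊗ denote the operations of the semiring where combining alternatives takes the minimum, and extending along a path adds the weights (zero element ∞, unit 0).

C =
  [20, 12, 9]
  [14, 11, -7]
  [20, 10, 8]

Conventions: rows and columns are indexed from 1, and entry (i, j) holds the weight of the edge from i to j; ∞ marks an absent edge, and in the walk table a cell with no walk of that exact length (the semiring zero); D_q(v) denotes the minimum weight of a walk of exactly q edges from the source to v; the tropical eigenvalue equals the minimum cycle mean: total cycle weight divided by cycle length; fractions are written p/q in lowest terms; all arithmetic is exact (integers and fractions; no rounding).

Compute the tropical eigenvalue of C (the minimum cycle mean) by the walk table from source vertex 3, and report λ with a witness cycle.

q=0: [∞, ∞, 0]
q=1: [20, 10, 8]
q=2: [24, 18, 3]
q=3: [23, 13, 11]
Optimal cycle mean attained by: cycle 2->3->2, total (-7) + 10, length 2.
Answer: λ = 3/2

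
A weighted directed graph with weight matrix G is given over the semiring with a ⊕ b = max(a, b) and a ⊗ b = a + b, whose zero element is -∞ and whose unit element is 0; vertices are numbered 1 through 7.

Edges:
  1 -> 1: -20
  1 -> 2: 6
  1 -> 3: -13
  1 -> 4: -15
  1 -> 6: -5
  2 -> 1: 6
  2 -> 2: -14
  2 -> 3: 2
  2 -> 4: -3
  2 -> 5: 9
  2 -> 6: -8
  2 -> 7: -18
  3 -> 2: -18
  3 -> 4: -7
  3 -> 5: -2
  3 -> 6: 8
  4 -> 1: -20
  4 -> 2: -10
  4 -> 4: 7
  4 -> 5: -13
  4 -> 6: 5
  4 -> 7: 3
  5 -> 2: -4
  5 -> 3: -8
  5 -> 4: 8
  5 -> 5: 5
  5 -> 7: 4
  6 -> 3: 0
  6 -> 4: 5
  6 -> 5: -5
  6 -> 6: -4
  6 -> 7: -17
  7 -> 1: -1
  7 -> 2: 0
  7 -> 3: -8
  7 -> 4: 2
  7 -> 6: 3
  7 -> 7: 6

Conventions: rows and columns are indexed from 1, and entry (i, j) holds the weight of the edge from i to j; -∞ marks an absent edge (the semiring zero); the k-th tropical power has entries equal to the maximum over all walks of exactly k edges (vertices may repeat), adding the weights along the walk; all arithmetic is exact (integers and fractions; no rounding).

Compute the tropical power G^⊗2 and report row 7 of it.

G^⊗2:
  [12, -8, 8, 3, 15, -2, -12]
  [-8, 12, 1, 17, 14, 10, 13]
  [-12, -6, 8, 13, 3, 4, 2]
  [2, 3, 5, 14, 0, 12, 10]
  [3, 4, -2, 15, 10, 13, 11]
  [-15, -5, -4, 12, 0, 10, 8]
  [6, 6, 3, 9, 9, 9, 12]
Answer: row 7 of G^⊗2 = [6, 6, 3, 9, 9, 9, 12]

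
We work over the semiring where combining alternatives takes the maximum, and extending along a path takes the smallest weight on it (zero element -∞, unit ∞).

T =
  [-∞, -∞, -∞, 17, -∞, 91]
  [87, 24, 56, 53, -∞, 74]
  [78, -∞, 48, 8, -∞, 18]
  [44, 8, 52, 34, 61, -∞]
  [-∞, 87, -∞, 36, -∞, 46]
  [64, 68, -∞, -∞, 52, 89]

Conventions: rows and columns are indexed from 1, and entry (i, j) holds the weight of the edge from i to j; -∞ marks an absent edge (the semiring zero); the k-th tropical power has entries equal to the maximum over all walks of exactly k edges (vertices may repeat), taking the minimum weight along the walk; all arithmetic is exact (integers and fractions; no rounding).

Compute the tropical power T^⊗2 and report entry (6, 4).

T^⊗2:
  [64, 68, 17, 17, 52, 89]
  [64, 68, 52, 34, 53, 87]
  [48, 18, 48, 17, 18, 78]
  [52, 61, 48, 36, 34, 46]
  [87, 46, 56, 53, 46, 74]
  [68, 68, 56, 53, 52, 89]
Key observation: the optimum is the walk 6->2->4, with weight 68 min 53 = 53.
Optimal value attained by: walk 6->2->4.
Answer: (T^⊗2)[6][4] = 53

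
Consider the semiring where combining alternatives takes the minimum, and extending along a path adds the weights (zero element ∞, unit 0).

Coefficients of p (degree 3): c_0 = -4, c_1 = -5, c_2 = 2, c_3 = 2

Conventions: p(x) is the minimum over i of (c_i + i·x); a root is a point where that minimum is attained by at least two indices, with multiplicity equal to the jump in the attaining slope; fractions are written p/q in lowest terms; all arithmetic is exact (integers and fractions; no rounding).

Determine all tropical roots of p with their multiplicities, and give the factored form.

hull edge (i=0, c=-4) to (i=1, c=-5): slope -1, span 1
hull edge (i=1, c=-5) to (i=3, c=2): slope 7/2, span 2
Factored form: p(x) = 2 ⊗ (x ⊕ (-7/2)) ⊗ (x ⊕ (-7/2)) ⊗ (x ⊕ 1)
Answer: roots = -7/2 (mult 2), 1 (mult 1)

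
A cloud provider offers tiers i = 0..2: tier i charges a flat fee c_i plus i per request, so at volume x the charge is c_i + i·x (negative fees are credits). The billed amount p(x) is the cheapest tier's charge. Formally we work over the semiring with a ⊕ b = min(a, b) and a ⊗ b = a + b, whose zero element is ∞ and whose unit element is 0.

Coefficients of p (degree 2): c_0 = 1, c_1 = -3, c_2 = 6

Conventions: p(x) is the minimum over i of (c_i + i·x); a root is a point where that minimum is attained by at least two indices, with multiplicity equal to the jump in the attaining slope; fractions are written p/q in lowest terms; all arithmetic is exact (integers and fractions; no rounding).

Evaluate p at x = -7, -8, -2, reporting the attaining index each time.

p(-7) = min(1+0·(-7)=1, -3+1·(-7)=-10, 6+2·(-7)=-8) = -10 (attained by i=1)
p(-8) = min(1+0·(-8)=1, -3+1·(-8)=-11, 6+2·(-8)=-10) = -11 (attained by i=1)
p(-2) = min(1+0·(-2)=1, -3+1·(-2)=-5, 6+2·(-2)=2) = -5 (attained by i=1)
Answer: p(-7) = -10; p(-8) = -11; p(-2) = -5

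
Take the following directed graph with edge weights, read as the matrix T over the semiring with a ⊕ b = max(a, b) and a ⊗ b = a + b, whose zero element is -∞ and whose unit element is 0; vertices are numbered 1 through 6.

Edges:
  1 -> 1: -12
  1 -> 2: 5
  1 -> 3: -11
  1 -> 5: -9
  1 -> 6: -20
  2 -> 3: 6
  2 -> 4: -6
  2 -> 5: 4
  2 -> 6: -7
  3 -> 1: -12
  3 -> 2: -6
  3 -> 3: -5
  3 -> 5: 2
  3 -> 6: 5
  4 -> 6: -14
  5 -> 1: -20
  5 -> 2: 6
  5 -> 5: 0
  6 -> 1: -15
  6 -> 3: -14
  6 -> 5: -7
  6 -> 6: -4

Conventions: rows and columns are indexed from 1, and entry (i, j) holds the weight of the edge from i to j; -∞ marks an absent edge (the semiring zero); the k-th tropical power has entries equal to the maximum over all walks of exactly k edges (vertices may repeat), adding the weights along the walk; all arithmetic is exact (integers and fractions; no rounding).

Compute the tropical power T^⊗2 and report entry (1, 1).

T^⊗2:
  [-23, -3, 11, -1, 9, -2]
  [-6, 10, 1, -∞, 8, 11]
  [-10, 8, 0, -12, 2, 1]
  [-29, -∞, -28, -∞, -21, -18]
  [-20, 6, 12, 0, 10, -1]
  [-19, -1, -18, -∞, -7, -8]
Key observation: the optimum is the walk 1->3->1, with weight (-11) + (-12) = -23.
Optimal value attained by: walk 1->3->1.
Answer: (T^⊗2)[1][1] = -23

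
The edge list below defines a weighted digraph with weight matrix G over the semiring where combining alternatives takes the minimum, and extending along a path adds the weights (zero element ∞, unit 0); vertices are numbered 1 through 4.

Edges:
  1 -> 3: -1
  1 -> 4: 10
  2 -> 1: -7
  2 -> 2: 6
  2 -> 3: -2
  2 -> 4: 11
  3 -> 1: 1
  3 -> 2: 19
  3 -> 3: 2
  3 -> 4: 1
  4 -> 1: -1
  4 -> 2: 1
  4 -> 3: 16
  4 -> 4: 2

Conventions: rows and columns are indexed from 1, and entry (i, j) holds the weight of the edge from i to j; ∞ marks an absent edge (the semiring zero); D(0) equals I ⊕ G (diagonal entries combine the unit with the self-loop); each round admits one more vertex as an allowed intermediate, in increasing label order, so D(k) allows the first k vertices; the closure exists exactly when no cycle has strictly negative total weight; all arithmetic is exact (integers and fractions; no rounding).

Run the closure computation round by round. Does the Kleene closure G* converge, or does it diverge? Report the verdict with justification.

D(0):
  [0, ∞, -1, 10]
  [-7, 0, -2, 11]
  [1, 19, 0, 1]
  [-1, 1, 16, 0]
D(1):
  [0, ∞, -1, 10]
  [-7, 0, -8, 3]
  [1, 19, 0, 1]
  [-1, 1, -2, 0]
D(2):
  [0, ∞, -1, 10]
  [-7, 0, -8, 3]
  [1, 19, 0, 1]
  [-6, 1, -7, 0]
Detection: at round 3, diagonal entry (4, 4) turns strictly negative.
Key observation: the cycle 4->1->3->4 has total weight (-1) + (-1) + 1, which is strictly negative.
Answer: DIVERGES — negative cycle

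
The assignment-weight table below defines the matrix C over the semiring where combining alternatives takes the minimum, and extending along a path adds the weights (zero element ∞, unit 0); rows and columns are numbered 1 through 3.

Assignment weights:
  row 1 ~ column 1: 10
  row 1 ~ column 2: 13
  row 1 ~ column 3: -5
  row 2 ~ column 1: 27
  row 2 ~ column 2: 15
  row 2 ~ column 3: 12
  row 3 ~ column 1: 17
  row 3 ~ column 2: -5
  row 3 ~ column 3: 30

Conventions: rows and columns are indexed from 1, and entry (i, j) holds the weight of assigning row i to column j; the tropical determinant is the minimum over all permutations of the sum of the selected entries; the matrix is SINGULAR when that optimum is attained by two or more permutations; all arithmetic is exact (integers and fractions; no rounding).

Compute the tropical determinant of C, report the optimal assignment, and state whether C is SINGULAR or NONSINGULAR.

σ = (1, 2, 3): 10 + 15 + 30 = 55
σ = (1, 3, 2): 10 + 12 + (-5) = 17
σ = (2, 1, 3): 13 + 27 + 30 = 70
σ = (2, 3, 1): 13 + 12 + 17 = 42
σ = (3, 1, 2): (-5) + 27 + (-5) = 17
σ = (3, 2, 1): (-5) + 15 + 17 = 27
Optimal value attained by: σ = (1, 3, 2).
Answer: det⊕(C) = 17; verdict: SINGULAR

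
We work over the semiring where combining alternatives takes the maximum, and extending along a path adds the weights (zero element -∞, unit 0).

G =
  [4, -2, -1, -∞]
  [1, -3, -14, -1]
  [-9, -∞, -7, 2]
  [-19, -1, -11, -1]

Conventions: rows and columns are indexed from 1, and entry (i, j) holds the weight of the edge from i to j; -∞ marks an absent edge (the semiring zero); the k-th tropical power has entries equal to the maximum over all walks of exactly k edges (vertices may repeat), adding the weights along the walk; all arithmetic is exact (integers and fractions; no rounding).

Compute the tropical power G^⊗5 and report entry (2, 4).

G^⊗2:
  [8, 2, 3, 1]
  [5, -1, 0, -2]
  [-5, 1, -9, 1]
  [0, -2, -12, -2]
G^⊗3:
  [12, 6, 7, 5]
  [9, 3, 4, 2]
  [2, 0, -6, 0]
  [4, -2, -1, -3]
G^⊗4:
  [16, 10, 11, 9]
  [13, 7, 8, 6]
  [6, 0, 1, -1]
  [8, 2, 3, 1]
G^⊗5:
  [20, 14, 15, 13]
  [17, 11, 12, 10]
  [10, 4, 5, 3]
  [12, 6, 7, 5]
Key observation: the optimum is the walk 2->1->1->1->3->4, with weight 1 + 4 + 4 + (-1) + 2 = 10.
Optimal value attained by: walk 2->1->1->1->3->4.
Answer: (G^⊗5)[2][4] = 10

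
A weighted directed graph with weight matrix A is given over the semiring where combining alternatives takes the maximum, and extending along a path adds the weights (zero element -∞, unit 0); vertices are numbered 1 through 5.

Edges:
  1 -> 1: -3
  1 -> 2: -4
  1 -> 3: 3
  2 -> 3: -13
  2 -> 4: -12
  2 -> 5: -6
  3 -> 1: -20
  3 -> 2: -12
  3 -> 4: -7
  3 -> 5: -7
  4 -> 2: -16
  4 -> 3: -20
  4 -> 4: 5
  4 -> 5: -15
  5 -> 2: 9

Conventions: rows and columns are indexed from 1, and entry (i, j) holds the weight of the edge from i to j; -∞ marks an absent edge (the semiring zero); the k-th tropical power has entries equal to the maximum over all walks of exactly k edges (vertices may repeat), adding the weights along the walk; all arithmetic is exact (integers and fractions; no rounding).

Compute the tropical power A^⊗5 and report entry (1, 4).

A^⊗2:
  [-6, -7, 0, -4, -4]
  [-33, 3, -32, -7, -20]
  [-23, 2, -17, -2, -18]
  [-40, -6, -15, 10, -10]
  [-∞, -∞, -4, -3, 3]
A^⊗3:
  [-9, 5, -3, 1, -7]
  [-36, -11, -10, -2, -3]
  [-26, -9, -11, 3, -4]
  [-35, -1, -10, 15, -5]
  [-24, 12, -23, 2, -11]
A^⊗4:
  [-12, 2, -6, 6, -1]
  [-30, 6, -22, 3, -17]
  [-29, 5, -17, 8, -12]
  [-30, 4, -5, 20, 0]
  [-27, -2, -1, 7, 6]
A^⊗5:
  [-15, 8, -9, 11, -4]
  [-33, -8, -7, 8, 0]
  [-32, -3, -8, 13, -1]
  [-25, 9, 0, 25, 5]
  [-21, 15, -13, 12, -8]
Key observation: the optimum is the walk 1->3->4->4->4->4, with weight 3 + (-7) + 5 + 5 + 5 = 11.
Optimal value attained by: walk 1->3->4->4->4->4.
Answer: (A^⊗5)[1][4] = 11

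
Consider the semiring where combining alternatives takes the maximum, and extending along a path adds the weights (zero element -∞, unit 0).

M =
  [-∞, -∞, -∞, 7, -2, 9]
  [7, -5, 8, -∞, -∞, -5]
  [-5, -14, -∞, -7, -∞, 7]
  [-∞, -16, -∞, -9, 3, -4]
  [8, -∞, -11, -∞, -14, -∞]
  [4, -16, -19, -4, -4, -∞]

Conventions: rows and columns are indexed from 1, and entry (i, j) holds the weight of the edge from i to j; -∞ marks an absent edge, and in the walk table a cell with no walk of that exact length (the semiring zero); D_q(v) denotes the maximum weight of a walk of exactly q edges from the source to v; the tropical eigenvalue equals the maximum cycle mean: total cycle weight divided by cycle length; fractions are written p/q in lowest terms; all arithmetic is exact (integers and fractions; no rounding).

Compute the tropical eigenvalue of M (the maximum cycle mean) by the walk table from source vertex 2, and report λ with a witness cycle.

q=0: [-∞, 0, -∞, -∞, -∞, -∞]
q=1: [7, -5, 8, -∞, -∞, -5]
q=2: [3, -6, 3, 14, 5, 16]
q=3: [20, 0, 2, 12, 17, 12]
q=4: [25, -4, 8, 27, 18, 29]
q=5: [33, 13, 10, 32, 30, 34]
q=6: [38, 18, 21, 40, 35, 42]
Optimal cycle mean attained by: cycle 1->6->1, total 9 + 4, length 2.
Answer: λ = 13/2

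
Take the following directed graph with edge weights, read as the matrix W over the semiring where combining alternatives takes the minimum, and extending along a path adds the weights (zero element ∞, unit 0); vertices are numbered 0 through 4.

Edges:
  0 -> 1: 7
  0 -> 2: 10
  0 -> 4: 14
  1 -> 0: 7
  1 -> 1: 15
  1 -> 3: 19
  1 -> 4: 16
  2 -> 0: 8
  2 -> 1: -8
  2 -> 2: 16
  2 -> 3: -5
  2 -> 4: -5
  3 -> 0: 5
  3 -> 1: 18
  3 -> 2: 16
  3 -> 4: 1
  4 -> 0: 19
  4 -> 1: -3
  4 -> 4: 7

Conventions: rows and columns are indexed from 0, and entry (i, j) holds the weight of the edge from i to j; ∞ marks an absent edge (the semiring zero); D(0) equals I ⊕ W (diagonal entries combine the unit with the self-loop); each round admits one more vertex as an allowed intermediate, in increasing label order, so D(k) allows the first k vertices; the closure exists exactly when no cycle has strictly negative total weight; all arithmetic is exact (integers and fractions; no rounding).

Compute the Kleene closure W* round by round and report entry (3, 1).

D(0):
  [0, 7, 10, ∞, 14]
  [7, 0, ∞, 19, 16]
  [8, -8, 0, -5, -5]
  [5, 18, 16, 0, 1]
  [19, -3, ∞, ∞, 0]
D(1):
  [0, 7, 10, ∞, 14]
  [7, 0, 17, 19, 16]
  [8, -8, 0, -5, -5]
  [5, 12, 15, 0, 1]
  [19, -3, 29, ∞, 0]
D(2):
  [0, 7, 10, 26, 14]
  [7, 0, 17, 19, 16]
  [-1, -8, 0, -5, -5]
  [5, 12, 15, 0, 1]
  [4, -3, 14, 16, 0]
D(3):
  [0, 2, 10, 5, 5]
  [7, 0, 17, 12, 12]
  [-1, -8, 0, -5, -5]
  [5, 7, 15, 0, 1]
  [4, -3, 14, 9, 0]
D(4):
  [0, 2, 10, 5, 5]
  [7, 0, 17, 12, 12]
  [-1, -8, 0, -5, -5]
  [5, 7, 15, 0, 1]
  [4, -3, 14, 9, 0]
D(5):
  [0, 2, 10, 5, 5]
  [7, 0, 17, 12, 12]
  [-1, -8, 0, -5, -5]
  [5, -2, 15, 0, 1]
  [4, -3, 14, 9, 0]
Answer: W*[3][1] = -2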